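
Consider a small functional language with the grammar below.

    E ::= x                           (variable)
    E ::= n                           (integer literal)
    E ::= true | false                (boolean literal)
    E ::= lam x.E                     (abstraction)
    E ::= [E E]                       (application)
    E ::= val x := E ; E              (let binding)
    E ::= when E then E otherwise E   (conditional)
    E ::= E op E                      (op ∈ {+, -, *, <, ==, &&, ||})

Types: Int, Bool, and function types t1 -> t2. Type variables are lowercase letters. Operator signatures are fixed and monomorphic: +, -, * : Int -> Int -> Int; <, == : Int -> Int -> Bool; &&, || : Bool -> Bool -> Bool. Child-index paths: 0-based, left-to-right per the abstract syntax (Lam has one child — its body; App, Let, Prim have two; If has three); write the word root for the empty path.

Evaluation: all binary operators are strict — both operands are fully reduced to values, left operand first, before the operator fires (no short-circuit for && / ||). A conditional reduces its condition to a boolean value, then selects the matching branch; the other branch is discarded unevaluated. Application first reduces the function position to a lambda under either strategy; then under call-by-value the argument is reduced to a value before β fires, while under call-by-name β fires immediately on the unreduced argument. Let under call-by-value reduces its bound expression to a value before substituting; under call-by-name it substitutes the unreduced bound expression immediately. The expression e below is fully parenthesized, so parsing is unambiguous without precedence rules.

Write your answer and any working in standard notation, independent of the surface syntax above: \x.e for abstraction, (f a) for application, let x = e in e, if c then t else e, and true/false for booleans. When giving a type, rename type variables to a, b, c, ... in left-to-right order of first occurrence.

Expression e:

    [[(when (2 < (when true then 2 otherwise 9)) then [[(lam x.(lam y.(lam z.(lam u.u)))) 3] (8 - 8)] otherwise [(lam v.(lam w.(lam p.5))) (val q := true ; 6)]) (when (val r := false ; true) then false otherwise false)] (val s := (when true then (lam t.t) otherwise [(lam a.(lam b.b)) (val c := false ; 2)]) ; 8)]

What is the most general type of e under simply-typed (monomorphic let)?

Answer: Int

Working:
  unify Int ~ Int
  unify Bool ~ Bool
  unify Int ~ Int
  unify Int ~ Int
  unify Bool ~ Bool
u : d
\u._ : d -> d
\z._ : c -> d -> d
\y._ : b -> c -> d -> d
\x._ : a -> b -> c -> d -> d
  unify a -> b -> c -> d -> d ~ Int -> e
  unify a ~ Int
  unify b -> c -> d -> d ~ e
_ _ : b -> c -> d -> d
  unify Int ~ Int
  unify Int ~ Int
  unify b -> c -> d -> d ~ Int -> f
  unify b ~ Int
  unify c -> d -> d ~ f
_ _ : c -> d -> d
\p._ : i -> Int
\w._ : h -> i -> Int
\v._ : g -> h -> i -> Int
let q : Bool
  unify g -> h -> i -> Int ~ Int -> j
  unify g ~ Int
  unify h -> i -> Int ~ j
_ _ : h -> i -> Int
  unify c -> d -> d ~ h -> i -> Int
  unify c ~ h
  unify d -> d ~ i -> Int
  unify d ~ i
  unify i ~ Int
let r : Bool
  unify Bool ~ Bool
  unify Bool ~ Bool
  unify h -> Int -> Int ~ Bool -> k
  unify h ~ Bool
  unify Int -> Int ~ k
_ _ : Int -> Int
  unify Bool ~ Bool
t : l
\t._ : l -> l
b : n
\b._ : n -> n
\a._ : m -> n -> n
let c : Bool
  unify m -> n -> n ~ Int -> o
  unify m ~ Int
  unify n -> n ~ o
_ _ : n -> n
  unify l -> l ~ n -> n
  unify l ~ n
  unify n ~ n
let s : n -> n
  unify Int -> Int ~ Int -> p
  unify Int ~ Int
  unify Int ~ p
_ _ : Int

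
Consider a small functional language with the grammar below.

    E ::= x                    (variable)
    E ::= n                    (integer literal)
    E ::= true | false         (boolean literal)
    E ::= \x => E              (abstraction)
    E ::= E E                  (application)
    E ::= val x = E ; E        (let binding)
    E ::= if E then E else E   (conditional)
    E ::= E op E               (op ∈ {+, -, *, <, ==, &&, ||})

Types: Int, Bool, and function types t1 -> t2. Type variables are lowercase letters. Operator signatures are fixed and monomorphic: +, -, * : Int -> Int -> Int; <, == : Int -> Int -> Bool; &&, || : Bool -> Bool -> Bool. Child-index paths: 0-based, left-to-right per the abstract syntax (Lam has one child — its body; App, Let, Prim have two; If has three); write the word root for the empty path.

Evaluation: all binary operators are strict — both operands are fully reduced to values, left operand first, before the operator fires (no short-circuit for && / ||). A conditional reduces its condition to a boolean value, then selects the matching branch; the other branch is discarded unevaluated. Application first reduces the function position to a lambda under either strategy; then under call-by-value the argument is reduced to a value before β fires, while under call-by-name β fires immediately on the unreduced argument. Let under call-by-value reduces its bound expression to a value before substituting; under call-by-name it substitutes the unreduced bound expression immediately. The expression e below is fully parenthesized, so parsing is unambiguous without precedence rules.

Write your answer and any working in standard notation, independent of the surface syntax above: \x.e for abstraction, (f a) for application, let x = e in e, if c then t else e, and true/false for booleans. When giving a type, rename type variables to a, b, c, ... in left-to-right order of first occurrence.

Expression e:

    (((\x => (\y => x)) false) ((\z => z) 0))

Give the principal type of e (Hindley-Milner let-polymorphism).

Answer: Bool

Derivation:
x : a
\y._ : b -> a
\x._ : a -> b -> a
  unify a -> b -> a ~ Bool -> c
  unify a ~ Bool
  unify b -> Bool ~ c
_ _ : b -> Bool
z : d
\z._ : d -> d
  unify d -> d ~ Int -> e
  unify d ~ Int
  unify Int ~ e
_ _ : Int
  unify b -> Bool ~ Int -> f
  unify b ~ Int
  unify Bool ~ f
_ _ : Bool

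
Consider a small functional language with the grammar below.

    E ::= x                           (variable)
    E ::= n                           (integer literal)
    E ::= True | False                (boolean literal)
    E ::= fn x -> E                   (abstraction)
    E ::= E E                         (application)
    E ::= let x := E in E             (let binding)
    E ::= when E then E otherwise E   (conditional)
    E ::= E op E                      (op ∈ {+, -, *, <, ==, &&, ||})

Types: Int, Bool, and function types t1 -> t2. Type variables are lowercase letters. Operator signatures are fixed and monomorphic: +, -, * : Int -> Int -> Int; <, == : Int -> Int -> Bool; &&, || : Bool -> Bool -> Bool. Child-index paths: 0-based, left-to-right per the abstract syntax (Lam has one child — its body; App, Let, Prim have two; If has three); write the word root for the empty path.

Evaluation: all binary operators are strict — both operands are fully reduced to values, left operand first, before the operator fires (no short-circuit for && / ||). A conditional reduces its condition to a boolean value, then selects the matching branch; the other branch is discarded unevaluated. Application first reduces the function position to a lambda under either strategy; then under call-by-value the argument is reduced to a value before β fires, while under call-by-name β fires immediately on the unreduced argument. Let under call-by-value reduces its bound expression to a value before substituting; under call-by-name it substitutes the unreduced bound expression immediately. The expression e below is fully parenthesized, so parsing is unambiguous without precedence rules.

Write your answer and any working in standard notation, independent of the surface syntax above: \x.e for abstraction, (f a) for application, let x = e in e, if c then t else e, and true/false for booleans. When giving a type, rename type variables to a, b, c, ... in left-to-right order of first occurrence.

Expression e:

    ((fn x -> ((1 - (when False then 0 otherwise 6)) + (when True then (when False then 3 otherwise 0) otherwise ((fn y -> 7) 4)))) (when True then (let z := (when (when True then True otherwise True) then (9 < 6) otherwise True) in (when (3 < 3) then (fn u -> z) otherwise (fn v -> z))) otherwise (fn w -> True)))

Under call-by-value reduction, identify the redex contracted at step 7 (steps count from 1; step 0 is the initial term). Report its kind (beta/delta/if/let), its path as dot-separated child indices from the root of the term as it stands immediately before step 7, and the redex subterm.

Answer: if at 1 : (if false then (\u.false) else (\v.false))

Working:
step 0: ((\x.((1 - (if false then 0 else 6)) + (if true then (if false then 3 else 0) else ((\y.7) 4)))) (if true then (let z = (if (if true then true else true) then (9 < 6) else true) in (if (3 < 3) then (\u.z) else (\v.z))) else (\w.true)))
step 1: [if@1] ((\x.((1 - (if false then 0 else 6)) + (if true then (if false then 3 else 0) else ((\y.7) 4)))) (let z = (if (if true then true else true) then (9 < 6) else true) in (if (3 < 3) then (\u.z) else (\v.z))))
step 2: [if@1.0.0] ((\x.((1 - (if false then 0 else 6)) + (if true then (if false then 3 else 0) else ((\y.7) 4)))) (let z = (if true then (9 < 6) else true) in (if (3 < 3) then (\u.z) else (\v.z))))
step 3: [if@1.0] ((\x.((1 - (if false then 0 else 6)) + (if true then (if false then 3 else 0) else ((\y.7) 4)))) (let z = (9 < 6) in (if (3 < 3) then (\u.z) else (\v.z))))
step 4: [delta@1.0] ((\x.((1 - (if false then 0 else 6)) + (if true then (if false then 3 else 0) else ((\y.7) 4)))) (let z = false in (if (3 < 3) then (\u.z) else (\v.z))))
step 5: [let@1] ((\x.((1 - (if false then 0 else 6)) + (if true then (if false then 3 else 0) else ((\y.7) 4)))) (if (3 < 3) then (\u.false) else (\v.false)))
step 6: [delta@1.0] ((\x.((1 - (if false then 0 else 6)) + (if true then (if false then 3 else 0) else ((\y.7) 4)))) (if false then (\u.false) else (\v.false)))
step 7: [if@1] ((\x.((1 - (if false then 0 else 6)) + (if true then (if false then 3 else 0) else ((\y.7) 4)))) (\v.false))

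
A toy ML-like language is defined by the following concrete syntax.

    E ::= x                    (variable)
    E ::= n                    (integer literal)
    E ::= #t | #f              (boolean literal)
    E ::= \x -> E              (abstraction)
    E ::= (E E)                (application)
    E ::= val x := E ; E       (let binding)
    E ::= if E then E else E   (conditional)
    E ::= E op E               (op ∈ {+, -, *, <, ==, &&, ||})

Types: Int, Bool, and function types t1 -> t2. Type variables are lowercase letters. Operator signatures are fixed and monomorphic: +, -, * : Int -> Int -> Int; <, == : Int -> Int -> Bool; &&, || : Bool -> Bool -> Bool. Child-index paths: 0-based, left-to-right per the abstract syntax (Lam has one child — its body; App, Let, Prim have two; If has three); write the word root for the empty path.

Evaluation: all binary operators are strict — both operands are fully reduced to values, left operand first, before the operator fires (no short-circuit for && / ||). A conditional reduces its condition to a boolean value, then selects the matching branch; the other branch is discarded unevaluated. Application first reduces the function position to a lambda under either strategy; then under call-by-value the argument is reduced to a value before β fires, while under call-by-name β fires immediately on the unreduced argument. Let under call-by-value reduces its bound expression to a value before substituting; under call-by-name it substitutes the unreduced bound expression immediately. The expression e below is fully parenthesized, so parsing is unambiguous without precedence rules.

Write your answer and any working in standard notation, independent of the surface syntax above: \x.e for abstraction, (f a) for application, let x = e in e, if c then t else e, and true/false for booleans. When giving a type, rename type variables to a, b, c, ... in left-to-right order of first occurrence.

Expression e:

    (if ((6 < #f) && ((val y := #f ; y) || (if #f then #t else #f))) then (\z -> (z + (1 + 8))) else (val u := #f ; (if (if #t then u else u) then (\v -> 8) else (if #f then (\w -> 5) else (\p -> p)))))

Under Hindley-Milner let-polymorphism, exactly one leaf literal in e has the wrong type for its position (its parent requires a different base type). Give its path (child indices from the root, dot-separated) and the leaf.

Trace:
  unify Int ~ Int
  unify Bool ~ Int
  FAIL: mismatch Bool ~ Int

Answer: 0.0.1 : false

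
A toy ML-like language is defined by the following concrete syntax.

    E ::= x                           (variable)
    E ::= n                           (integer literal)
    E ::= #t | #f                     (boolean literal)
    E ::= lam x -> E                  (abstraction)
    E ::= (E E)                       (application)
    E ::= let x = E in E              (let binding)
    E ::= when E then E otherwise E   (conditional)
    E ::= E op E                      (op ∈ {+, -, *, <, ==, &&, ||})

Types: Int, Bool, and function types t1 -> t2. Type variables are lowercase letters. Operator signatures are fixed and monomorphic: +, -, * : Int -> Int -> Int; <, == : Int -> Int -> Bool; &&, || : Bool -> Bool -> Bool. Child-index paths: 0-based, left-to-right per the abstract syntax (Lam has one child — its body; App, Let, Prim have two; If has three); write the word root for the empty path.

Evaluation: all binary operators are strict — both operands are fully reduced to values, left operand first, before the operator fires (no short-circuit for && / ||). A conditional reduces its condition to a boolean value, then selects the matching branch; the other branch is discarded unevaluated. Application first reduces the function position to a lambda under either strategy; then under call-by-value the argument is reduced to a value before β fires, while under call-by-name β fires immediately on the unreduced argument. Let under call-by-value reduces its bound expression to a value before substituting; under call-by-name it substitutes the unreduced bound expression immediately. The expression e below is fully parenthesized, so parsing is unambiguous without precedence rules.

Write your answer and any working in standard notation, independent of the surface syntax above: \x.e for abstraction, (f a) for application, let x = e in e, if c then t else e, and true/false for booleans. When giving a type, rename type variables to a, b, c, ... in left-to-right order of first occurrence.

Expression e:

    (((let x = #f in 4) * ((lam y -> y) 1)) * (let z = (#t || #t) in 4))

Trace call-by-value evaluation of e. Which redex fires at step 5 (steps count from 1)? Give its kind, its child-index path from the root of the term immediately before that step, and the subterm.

Derivation:
step 0: (((let x = false in 4) * ((\y.y) 1)) * (let z = (true || true) in 4))
step 1: [let@0.0] ((4 * ((\y.y) 1)) * (let z = (true || true) in 4))
step 2: [beta@0.1] ((4 * 1) * (let z = (true || true) in 4))
step 3: [delta@0] (4 * (let z = (true || true) in 4))
step 4: [delta@1.0] (4 * (let z = true in 4))
step 5: [let@1] (4 * 4)

Answer: let at 1 : (let z = true in 4)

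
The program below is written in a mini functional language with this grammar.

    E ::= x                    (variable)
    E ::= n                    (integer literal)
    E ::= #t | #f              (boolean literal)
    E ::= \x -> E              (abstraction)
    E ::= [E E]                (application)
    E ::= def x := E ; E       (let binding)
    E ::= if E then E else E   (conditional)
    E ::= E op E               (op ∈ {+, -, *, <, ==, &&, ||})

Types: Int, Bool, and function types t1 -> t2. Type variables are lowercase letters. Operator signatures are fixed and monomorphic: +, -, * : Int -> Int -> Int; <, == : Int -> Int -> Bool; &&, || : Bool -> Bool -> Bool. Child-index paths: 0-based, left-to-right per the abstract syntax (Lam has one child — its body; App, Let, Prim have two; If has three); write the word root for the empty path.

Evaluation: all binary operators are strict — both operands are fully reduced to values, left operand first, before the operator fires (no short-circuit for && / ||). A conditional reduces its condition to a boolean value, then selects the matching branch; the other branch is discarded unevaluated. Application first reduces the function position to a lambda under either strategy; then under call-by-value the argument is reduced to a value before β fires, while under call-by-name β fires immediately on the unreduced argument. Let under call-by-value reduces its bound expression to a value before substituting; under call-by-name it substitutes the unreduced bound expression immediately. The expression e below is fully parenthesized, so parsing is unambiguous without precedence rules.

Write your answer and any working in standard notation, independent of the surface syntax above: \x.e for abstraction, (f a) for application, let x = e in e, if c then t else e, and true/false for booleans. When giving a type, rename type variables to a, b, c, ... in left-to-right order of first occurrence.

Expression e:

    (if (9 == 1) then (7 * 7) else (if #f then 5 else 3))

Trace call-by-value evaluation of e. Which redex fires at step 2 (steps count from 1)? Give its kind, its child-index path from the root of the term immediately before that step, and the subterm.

Trace:
step 0: (if (9 == 1) then (7 * 7) else (if false then 5 else 3))
step 1: [delta@0] (if false then (7 * 7) else (if false then 5 else 3))
step 2: [if@root] (if false then 5 else 3)

Answer: if at root : (if false then (7 * 7) else (if false then 5 else 3))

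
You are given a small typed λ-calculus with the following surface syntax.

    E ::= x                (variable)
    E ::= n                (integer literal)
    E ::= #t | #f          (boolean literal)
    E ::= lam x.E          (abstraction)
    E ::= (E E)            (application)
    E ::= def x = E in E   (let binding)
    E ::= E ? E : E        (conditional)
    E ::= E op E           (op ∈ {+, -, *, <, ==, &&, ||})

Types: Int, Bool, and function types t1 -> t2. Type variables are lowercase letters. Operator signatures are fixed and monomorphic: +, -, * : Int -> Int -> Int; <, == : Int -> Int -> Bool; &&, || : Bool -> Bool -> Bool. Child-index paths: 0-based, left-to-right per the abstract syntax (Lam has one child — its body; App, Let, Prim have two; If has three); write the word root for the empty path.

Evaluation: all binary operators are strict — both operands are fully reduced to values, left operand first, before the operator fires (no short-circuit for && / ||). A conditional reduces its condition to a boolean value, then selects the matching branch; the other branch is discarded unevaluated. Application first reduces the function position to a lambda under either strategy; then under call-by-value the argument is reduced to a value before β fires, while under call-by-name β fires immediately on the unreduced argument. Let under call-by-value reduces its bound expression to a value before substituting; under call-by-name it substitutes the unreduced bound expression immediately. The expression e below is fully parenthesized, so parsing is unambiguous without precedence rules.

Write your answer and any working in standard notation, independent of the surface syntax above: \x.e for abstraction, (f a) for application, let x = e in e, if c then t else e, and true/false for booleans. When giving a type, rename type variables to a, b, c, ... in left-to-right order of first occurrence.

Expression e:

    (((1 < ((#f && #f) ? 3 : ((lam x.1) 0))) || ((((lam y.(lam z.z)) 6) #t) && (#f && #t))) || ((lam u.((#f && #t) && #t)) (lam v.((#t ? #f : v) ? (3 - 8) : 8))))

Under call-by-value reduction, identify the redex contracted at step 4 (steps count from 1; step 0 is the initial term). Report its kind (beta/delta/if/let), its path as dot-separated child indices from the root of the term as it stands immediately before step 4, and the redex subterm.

Answer: delta at 0.0 : (1 < 1)

Trace:
step 0: (((1 < (if (false && false) then 3 else ((\x.1) 0))) || ((((\y.(\z.z)) 6) true) && (false && true))) || ((\u.((false && true) && true)) (\v.(if (if true then false else v) then (3 - 8) else 8))))
step 1: [delta@0.0.1.0] (((1 < (if false then 3 else ((\x.1) 0))) || ((((\y.(\z.z)) 6) true) && (false && true))) || ((\u.((false && true) && true)) (\v.(if (if true then false else v) then (3 - 8) else 8))))
step 2: [if@0.0.1] (((1 < ((\x.1) 0)) || ((((\y.(\z.z)) 6) true) && (false && true))) || ((\u.((false && true) && true)) (\v.(if (if true then false else v) then (3 - 8) else 8))))
step 3: [beta@0.0.1] (((1 < 1) || ((((\y.(\z.z)) 6) true) && (false && true))) || ((\u.((false && true) && true)) (\v.(if (if true then false else v) then (3 - 8) else 8))))
step 4: [delta@0.0] ((false || ((((\y.(\z.z)) 6) true) && (false && true))) || ((\u.((false && true) && true)) (\v.(if (if true then false else v) then (3 - 8) else 8))))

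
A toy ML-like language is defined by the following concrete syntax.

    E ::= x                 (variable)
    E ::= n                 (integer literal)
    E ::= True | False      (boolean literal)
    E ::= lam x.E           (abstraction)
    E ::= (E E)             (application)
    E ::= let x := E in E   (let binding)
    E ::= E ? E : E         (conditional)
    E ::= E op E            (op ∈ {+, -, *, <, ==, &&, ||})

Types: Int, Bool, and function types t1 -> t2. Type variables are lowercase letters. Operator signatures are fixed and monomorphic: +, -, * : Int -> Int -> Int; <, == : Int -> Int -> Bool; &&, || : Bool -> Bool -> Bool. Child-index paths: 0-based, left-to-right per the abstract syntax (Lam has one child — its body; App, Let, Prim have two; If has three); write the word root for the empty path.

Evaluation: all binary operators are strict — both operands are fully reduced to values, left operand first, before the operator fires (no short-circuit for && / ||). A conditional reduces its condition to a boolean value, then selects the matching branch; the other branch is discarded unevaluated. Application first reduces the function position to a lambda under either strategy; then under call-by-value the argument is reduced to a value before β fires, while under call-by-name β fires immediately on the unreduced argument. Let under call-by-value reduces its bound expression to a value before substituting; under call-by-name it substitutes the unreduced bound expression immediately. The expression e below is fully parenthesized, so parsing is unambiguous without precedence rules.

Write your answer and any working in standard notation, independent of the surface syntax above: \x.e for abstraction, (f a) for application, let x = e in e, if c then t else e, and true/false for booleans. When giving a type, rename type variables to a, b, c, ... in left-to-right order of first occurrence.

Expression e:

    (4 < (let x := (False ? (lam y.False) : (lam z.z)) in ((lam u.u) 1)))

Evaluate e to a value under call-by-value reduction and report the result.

Answer: false

Derivation:
step 0: (4 < (let x = (if false then (\y.false) else (\z.z)) in ((\u.u) 1)))
step 1: [if@1.0] (4 < (let x = (\z.z) in ((\u.u) 1)))
step 2: [let@1] (4 < ((\u.u) 1))
step 3: [beta@1] (4 < 1)
step 4: [delta@root] false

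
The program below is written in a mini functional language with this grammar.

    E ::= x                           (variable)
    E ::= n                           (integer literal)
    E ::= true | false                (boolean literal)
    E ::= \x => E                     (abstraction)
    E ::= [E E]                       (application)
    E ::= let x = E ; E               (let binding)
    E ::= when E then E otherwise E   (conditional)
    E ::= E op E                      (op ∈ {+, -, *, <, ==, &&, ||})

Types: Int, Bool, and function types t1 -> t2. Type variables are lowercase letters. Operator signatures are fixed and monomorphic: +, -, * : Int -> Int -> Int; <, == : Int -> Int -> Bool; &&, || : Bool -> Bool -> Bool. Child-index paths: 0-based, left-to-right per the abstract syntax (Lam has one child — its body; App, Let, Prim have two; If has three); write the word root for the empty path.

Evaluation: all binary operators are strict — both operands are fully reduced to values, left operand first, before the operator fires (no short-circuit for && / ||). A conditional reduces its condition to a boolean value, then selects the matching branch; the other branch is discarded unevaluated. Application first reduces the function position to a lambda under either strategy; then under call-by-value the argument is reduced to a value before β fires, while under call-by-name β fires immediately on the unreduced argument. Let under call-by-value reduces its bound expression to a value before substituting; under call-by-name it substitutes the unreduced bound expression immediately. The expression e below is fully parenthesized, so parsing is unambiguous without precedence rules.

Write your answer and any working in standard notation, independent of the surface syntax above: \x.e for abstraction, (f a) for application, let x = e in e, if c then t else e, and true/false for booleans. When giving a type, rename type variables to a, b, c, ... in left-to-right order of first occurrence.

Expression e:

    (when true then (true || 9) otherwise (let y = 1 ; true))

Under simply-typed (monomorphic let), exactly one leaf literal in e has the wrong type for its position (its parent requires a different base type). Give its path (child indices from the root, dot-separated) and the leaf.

Answer: 1.1 : 9

Working:
  unify Bool ~ Bool
  unify Bool ~ Bool
  unify Int ~ Bool
  FAIL: mismatch Int ~ Bool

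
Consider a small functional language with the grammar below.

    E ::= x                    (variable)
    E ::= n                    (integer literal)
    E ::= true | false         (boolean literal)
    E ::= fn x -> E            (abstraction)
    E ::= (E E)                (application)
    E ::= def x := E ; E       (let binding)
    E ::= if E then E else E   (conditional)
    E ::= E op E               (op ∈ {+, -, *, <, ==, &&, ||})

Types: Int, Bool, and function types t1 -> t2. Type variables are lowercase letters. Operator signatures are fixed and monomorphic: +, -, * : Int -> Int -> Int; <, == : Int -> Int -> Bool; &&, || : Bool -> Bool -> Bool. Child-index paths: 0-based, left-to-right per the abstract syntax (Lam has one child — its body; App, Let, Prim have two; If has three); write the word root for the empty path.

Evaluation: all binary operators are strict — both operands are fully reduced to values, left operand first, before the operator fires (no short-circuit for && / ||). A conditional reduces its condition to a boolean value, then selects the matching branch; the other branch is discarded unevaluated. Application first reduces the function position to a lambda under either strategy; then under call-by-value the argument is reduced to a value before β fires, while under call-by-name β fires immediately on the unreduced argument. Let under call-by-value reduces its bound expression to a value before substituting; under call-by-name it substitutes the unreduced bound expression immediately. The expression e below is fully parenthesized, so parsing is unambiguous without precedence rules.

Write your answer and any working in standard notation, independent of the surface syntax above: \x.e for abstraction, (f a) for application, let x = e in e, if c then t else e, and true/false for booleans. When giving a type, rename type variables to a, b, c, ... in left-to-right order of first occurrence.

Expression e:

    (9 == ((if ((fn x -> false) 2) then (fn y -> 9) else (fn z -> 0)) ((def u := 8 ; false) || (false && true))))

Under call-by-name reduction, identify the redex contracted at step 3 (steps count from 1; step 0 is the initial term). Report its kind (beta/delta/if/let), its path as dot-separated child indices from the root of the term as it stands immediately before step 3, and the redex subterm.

Derivation:
step 0: (9 == ((if ((\x.false) 2) then (\y.9) else (\z.0)) ((let u = 8 in false) || (false && true))))
step 1: [beta@1.0.0] (9 == ((if false then (\y.9) else (\z.0)) ((let u = 8 in false) || (false && true))))
step 2: [if@1.0] (9 == ((\z.0) ((let u = 8 in false) || (false && true))))
step 3: [beta@1] (9 == 0)

Answer: beta at 1 : ((\z.0) ((let u = 8 in false) || (false && true)))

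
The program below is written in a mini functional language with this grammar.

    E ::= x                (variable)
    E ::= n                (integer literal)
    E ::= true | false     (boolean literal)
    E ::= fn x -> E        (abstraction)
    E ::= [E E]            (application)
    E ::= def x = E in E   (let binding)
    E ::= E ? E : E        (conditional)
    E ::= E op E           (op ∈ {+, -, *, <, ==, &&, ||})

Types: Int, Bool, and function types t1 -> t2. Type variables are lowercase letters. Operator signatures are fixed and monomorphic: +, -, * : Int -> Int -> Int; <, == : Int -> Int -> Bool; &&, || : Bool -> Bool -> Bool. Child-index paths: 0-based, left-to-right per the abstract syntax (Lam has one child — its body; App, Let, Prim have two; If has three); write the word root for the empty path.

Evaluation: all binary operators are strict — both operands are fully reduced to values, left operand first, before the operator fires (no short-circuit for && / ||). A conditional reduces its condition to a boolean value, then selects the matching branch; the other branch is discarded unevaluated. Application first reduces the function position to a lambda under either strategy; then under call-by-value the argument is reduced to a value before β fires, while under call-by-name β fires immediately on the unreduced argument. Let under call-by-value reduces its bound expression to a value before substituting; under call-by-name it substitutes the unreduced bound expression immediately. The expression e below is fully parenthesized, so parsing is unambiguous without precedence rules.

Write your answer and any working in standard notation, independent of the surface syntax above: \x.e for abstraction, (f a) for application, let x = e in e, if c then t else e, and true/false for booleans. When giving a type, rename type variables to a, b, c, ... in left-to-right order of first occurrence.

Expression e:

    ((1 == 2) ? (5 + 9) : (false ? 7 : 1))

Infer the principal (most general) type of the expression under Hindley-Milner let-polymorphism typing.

Trace:
  unify Int ~ Int
  unify Int ~ Int
  unify Bool ~ Bool
  unify Int ~ Int
  unify Int ~ Int
  unify Bool ~ Bool
  unify Int ~ Int
  unify Int ~ Int

Answer: Int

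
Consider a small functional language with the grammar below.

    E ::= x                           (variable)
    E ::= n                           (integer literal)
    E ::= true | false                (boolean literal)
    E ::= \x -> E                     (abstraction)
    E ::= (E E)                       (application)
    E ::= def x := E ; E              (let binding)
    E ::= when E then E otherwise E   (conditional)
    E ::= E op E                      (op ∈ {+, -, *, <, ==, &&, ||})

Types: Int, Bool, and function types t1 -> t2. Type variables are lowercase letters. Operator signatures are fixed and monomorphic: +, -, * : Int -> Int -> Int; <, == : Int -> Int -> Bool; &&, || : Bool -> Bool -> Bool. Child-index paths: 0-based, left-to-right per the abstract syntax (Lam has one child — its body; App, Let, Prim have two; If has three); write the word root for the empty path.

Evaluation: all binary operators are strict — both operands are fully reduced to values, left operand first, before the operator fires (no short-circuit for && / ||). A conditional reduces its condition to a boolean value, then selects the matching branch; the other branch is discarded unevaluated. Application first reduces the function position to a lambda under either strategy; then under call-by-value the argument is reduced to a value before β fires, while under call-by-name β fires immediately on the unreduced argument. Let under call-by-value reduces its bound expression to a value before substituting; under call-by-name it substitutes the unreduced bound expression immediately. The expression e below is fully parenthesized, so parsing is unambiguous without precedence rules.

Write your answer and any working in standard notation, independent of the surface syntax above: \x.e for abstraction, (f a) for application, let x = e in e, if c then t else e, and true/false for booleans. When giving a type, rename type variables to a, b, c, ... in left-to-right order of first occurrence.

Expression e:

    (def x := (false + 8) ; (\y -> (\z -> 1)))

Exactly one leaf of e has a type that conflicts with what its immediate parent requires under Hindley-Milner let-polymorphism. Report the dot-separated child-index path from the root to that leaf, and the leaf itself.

Answer: 0.0 : false

Trace:
  unify Bool ~ Int
  FAIL: mismatch Bool ~ Int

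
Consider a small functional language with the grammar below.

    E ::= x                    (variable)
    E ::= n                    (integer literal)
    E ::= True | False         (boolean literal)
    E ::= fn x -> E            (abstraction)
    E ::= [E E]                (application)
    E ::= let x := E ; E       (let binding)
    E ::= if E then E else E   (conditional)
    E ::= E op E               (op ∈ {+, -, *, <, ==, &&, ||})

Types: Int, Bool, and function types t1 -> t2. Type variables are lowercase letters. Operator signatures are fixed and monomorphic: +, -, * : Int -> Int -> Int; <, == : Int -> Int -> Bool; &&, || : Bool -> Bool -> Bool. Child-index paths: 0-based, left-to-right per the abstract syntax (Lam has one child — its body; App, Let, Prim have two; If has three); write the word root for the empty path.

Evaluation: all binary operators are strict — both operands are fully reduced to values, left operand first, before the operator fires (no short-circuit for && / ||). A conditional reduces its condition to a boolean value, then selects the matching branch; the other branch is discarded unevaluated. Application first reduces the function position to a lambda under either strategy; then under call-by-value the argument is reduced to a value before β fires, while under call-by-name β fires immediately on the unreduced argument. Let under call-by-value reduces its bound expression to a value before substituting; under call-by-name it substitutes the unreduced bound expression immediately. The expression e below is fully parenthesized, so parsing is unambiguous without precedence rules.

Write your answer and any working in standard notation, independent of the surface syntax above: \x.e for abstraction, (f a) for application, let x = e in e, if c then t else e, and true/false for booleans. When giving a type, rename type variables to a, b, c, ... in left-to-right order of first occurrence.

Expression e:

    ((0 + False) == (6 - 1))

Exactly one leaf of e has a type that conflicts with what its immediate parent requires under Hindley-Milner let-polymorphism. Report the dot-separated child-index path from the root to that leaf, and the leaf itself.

Answer: 0.1 : false

Trace:
  unify Int ~ Int
  unify Bool ~ Int
  FAIL: mismatch Bool ~ Int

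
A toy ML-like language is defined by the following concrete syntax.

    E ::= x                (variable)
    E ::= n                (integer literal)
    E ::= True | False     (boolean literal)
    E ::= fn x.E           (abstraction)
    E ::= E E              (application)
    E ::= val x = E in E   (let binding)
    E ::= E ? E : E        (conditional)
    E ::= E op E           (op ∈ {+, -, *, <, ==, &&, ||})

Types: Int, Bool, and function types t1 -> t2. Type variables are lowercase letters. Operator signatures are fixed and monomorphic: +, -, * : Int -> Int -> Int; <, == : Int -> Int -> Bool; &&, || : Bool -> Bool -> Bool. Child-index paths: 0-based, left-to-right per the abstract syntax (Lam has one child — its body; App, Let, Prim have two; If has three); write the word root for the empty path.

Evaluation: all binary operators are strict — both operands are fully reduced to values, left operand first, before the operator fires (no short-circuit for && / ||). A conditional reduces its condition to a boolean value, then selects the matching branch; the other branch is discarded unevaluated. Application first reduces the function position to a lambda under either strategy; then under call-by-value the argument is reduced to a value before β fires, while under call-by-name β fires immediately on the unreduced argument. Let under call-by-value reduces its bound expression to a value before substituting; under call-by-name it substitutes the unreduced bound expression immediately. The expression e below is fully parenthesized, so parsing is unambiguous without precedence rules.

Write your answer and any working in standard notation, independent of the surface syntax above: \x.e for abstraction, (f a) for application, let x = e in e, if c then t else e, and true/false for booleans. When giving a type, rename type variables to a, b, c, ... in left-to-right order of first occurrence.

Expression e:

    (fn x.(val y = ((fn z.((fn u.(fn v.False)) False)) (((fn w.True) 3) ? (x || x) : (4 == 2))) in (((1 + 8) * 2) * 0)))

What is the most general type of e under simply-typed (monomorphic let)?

Working:
\v._ : d -> Bool
\u._ : c -> d -> Bool
  unify c -> d -> Bool ~ Bool -> e
  unify c ~ Bool
  unify d -> Bool ~ e
_ _ : d -> Bool
\z._ : b -> d -> Bool
\w._ : f -> Bool
  unify f -> Bool ~ Int -> g
  unify f ~ Int
  unify Bool ~ g
_ _ : Bool
  unify Bool ~ Bool
x : a
  unify a ~ Bool
x : Bool
  unify Bool ~ Bool
  unify Int ~ Int
  unify Int ~ Int
  unify Bool ~ Bool
  unify b -> d -> Bool ~ Bool -> h
  unify b ~ Bool
  unify d -> Bool ~ h
_ _ : d -> Bool
let y : d -> Bool
  unify Int ~ Int
  unify Int ~ Int
  unify Int ~ Int
  unify Int ~ Int
  unify Int ~ Int
  unify Int ~ Int
\x._ : Bool -> Int

Answer: Bool -> Int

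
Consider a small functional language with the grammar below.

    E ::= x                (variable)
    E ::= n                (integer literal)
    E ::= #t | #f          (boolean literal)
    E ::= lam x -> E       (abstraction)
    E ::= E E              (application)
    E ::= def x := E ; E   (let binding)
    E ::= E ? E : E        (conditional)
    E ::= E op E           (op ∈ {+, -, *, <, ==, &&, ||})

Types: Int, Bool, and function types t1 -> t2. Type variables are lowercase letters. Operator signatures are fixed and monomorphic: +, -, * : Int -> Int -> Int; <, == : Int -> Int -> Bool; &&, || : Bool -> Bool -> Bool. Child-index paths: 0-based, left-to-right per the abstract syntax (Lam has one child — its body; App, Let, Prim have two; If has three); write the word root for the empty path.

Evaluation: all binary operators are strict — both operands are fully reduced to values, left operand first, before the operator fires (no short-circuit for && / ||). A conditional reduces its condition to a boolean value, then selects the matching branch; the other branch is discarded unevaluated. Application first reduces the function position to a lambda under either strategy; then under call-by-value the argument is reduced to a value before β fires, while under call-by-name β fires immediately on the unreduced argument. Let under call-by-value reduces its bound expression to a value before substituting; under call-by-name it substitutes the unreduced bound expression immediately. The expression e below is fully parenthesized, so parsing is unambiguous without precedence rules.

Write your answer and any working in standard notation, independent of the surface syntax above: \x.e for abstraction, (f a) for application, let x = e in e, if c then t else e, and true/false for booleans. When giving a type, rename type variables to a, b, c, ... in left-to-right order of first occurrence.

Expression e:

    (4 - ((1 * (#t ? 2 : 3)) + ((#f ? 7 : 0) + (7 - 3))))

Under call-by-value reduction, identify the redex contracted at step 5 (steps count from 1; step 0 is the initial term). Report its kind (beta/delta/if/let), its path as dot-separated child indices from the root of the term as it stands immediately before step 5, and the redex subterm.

Derivation:
step 0: (4 - ((1 * (if true then 2 else 3)) + ((if false then 7 else 0) + (7 - 3))))
step 1: [if@1.0.1] (4 - ((1 * 2) + ((if false then 7 else 0) + (7 - 3))))
step 2: [delta@1.0] (4 - (2 + ((if false then 7 else 0) + (7 - 3))))
step 3: [if@1.1.0] (4 - (2 + (0 + (7 - 3))))
step 4: [delta@1.1.1] (4 - (2 + (0 + 4)))
step 5: [delta@1.1] (4 - (2 + 4))

Answer: delta at 1.1 : (0 + 4)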